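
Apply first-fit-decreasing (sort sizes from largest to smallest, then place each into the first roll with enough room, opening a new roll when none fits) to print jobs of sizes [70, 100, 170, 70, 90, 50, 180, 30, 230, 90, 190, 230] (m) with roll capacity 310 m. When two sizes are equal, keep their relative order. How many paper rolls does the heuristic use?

5

Sorted descending: 230, 230, 190, 180, 170, 100, 90, 90, 70, 70, 50, 30.
  230 → roll 1 (new)  [load 230/310]
  230 → roll 2 (new)  [load 230/310]
  190 → roll 3 (new)  [load 190/310]
  180 → roll 4 (new)  [load 180/310]
  170 → roll 5 (new)  [load 170/310]
  100 → roll 3  [load 290/310]
  90 → roll 4  [load 270/310]
  90 → roll 5  [load 260/310]
  70 → roll 1  [load 300/310]
  70 → roll 2  [load 300/310]
  50 → roll 5  [load 310/310]
  30 → roll 4  [load 300/310]
5 paper rolls opened.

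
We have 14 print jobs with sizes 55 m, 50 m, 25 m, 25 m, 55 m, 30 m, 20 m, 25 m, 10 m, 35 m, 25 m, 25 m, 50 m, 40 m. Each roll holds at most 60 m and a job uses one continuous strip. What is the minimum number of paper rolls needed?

9

Total = 55 + 55 + 50 + 50 + 40 + 35 + 30 + 25 + 25 + 25 + 25 + 25 + 20 + 10 = 470 m.
Lower bound: ⌈470/60⌉ = 8 paper rolls.
A packing using 9 paper rolls:
  roll 1: 55 = 55
  roll 2: 55 = 55
  roll 3: 50 + 10 = 60
  roll 4: 50 = 50
  roll 5: 40 + 20 = 60
  roll 6: 35 + 25 = 60
  roll 7: 30 + 25 = 55
  roll 8: 25 + 25 = 50
  roll 9: 25 = 25
No arrangement into 8 paper rolls stays within capacity, so 9 is optimal.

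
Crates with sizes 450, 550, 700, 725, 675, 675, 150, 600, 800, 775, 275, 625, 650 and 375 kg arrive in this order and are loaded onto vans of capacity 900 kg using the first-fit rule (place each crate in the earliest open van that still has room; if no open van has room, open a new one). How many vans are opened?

  450 → van 1 (new)  [load 450/900]
  550 → van 2 (new)  [load 550/900]
  700 → van 3 (new)  [load 700/900]
  725 → van 4 (new)  [load 725/900]
  675 → van 5 (new)  [load 675/900]
  675 → van 6 (new)  [load 675/900]
  150 → van 1  [load 600/900]
  600 → van 7 (new)  [load 600/900]
  800 → van 8 (new)  [load 800/900]
  775 → van 9 (new)  [load 775/900]
  275 → van 1  [load 875/900]
  625 → van 10 (new)  [load 625/900]
  650 → van 11 (new)  [load 650/900]
  375 → van 12 (new)  [load 375/900]
12 vans opened.

12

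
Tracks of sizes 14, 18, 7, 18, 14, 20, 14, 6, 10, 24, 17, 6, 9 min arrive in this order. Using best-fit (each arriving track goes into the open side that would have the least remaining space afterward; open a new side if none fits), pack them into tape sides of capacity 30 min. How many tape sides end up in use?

7

  14 → side 1 (new)  [load 14/30]
  18 → side 2 (new)  [load 18/30]
  7 → side 2  [load 25/30]
  18 → side 3 (new)  [load 18/30]
  14 → side 1  [load 28/30]
  20 → side 4 (new)  [load 20/30]
  14 → side 5 (new)  [load 14/30]
  6 → side 4  [load 26/30]
  10 → side 3  [load 28/30]
  24 → side 6 (new)  [load 24/30]
  17 → side 7 (new)  [load 17/30]
  6 → side 6  [load 30/30]
  9 → side 7  [load 26/30]
7 tape sides opened.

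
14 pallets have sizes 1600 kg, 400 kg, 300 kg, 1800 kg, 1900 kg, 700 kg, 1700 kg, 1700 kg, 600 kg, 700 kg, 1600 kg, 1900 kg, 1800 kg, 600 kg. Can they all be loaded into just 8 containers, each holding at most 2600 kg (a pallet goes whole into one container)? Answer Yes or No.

Yes

A valid assignment using 8 containers:
  container 1: 1900 + 700 = 2600
  container 2: 1900 + 700 = 2600
  container 3: 1800 + 600 = 2400
  container 4: 1800 + 600 = 2400
  container 5: 1700 + 400 + 300 = 2400
  container 6: 1700 = 1700
  container 7: 1600 = 1600
  container 8: 1600 = 1600
Every load is within 2600 kg, so 8 containers suffice.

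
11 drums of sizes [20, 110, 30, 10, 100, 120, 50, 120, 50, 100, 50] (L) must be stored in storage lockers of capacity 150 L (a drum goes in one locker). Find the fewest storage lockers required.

6

Total = 120 + 120 + 110 + 100 + 100 + 50 + 50 + 50 + 30 + 20 + 10 = 760 L.
Lower bound: ⌈760/150⌉ = 6 storage lockers.
A packing using 6 storage lockers:
  locker 1: 120 + 30 = 150
  locker 2: 120 + 20 + 10 = 150
  locker 3: 110 = 110
  locker 4: 100 + 50 = 150
  locker 5: 100 + 50 = 150
  locker 6: 50 = 50
This matches the lower bound, so 6 is optimal.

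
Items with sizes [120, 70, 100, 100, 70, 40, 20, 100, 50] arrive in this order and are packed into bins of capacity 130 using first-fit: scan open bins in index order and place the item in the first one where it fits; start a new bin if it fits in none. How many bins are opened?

  120 → bin 1 (new)  [load 120/130]
  70 → bin 2 (new)  [load 70/130]
  100 → bin 3 (new)  [load 100/130]
  100 → bin 4 (new)  [load 100/130]
  70 → bin 5 (new)  [load 70/130]
  40 → bin 2  [load 110/130]
  20 → bin 2  [load 130/130]
  100 → bin 6 (new)  [load 100/130]
  50 → bin 5  [load 120/130]
6 bins opened.

6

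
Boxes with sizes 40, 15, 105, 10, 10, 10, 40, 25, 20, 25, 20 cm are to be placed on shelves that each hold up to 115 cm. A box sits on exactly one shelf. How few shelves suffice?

3

Total = 105 + 40 + 40 + 25 + 25 + 20 + 20 + 15 + 10 + 10 + 10 = 320 cm.
Lower bound: ⌈320/115⌉ = 3 shelves.
A packing using 3 shelves:
  shelf 1: 105 + 10 = 115
  shelf 2: 40 + 40 + 25 + 10 = 115
  shelf 3: 25 + 20 + 20 + 15 + 10 = 90
This matches the lower bound, so 3 is optimal.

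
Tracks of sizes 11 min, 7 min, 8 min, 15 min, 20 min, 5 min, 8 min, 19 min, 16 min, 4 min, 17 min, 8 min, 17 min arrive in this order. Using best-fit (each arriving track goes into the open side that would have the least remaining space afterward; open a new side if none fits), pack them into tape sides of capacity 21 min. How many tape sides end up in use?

9

  11 → side 1 (new)  [load 11/21]
  7 → side 1  [load 18/21]
  8 → side 2 (new)  [load 8/21]
  15 → side 3 (new)  [load 15/21]
  20 → side 4 (new)  [load 20/21]
  5 → side 3  [load 20/21]
  8 → side 2  [load 16/21]
  19 → side 5 (new)  [load 19/21]
  16 → side 6 (new)  [load 16/21]
  4 → side 2  [load 20/21]
  17 → side 7 (new)  [load 17/21]
  8 → side 8 (new)  [load 8/21]
  17 → side 9 (new)  [load 17/21]
9 tape sides opened.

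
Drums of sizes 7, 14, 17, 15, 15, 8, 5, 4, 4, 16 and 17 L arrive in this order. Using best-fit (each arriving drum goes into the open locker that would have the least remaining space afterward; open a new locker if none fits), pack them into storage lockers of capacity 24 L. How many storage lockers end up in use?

  7 → locker 1 (new)  [load 7/24]
  14 → locker 1  [load 21/24]
  17 → locker 2 (new)  [load 17/24]
  15 → locker 3 (new)  [load 15/24]
  15 → locker 4 (new)  [load 15/24]
  8 → locker 3  [load 23/24]
  5 → locker 2  [load 22/24]
  4 → locker 4  [load 19/24]
  4 → locker 4  [load 23/24]
  16 → locker 5 (new)  [load 16/24]
  17 → locker 6 (new)  [load 17/24]
6 storage lockers opened.

6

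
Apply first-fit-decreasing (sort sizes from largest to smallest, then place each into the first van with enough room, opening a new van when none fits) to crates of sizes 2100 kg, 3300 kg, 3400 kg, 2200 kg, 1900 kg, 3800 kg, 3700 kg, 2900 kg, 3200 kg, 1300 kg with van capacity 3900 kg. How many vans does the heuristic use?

9

Sorted descending: 3800, 3700, 3400, 3300, 3200, 2900, 2200, 2100, 1900, 1300.
  3800 → van 1 (new)  [load 3800/3900]
  3700 → van 2 (new)  [load 3700/3900]
  3400 → van 3 (new)  [load 3400/3900]
  3300 → van 4 (new)  [load 3300/3900]
  3200 → van 5 (new)  [load 3200/3900]
  2900 → van 6 (new)  [load 2900/3900]
  2200 → van 7 (new)  [load 2200/3900]
  2100 → van 8 (new)  [load 2100/3900]
  1900 → van 9 (new)  [load 1900/3900]
  1300 → van 7  [load 3500/3900]
9 vans opened.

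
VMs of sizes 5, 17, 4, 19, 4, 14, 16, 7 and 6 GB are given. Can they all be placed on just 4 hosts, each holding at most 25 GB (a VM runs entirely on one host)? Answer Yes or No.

Yes

A valid assignment using 4 hosts:
  host 1: 19 + 6 = 25
  host 2: 17 + 7 = 24
  host 3: 16 + 5 + 4 = 25
  host 4: 14 + 4 = 18
Every load is within 25 GB, so 4 hosts suffice.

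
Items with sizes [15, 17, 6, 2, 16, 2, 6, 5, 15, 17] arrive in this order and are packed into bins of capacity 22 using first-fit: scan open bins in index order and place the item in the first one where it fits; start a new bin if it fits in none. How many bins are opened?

  15 → bin 1 (new)  [load 15/22]
  17 → bin 2 (new)  [load 17/22]
  6 → bin 1  [load 21/22]
  2 → bin 2  [load 19/22]
  16 → bin 3 (new)  [load 16/22]
  2 → bin 2  [load 21/22]
  6 → bin 3  [load 22/22]
  5 → bin 4 (new)  [load 5/22]
  15 → bin 4  [load 20/22]
  17 → bin 5 (new)  [load 17/22]
5 bins opened.

5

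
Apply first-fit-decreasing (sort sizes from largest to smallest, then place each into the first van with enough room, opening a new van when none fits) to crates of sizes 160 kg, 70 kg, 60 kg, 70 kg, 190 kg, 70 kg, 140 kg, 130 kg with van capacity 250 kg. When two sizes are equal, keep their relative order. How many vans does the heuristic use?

4

Sorted descending: 190, 160, 140, 130, 70, 70, 70, 60.
  190 → van 1 (new)  [load 190/250]
  160 → van 2 (new)  [load 160/250]
  140 → van 3 (new)  [load 140/250]
  130 → van 4 (new)  [load 130/250]
  70 → van 2  [load 230/250]
  70 → van 3  [load 210/250]
  70 → van 4  [load 200/250]
  60 → van 1  [load 250/250]
4 vans opened.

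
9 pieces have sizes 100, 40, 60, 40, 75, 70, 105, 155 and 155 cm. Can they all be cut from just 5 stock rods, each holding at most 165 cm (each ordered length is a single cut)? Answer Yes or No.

Total = 800 cm; ⌈800/165⌉ = 5.
The bound of 5 does not rule out 5, but exhaustive search shows no assignment into 5 stock rods of capacity 165 cm exists — the minimum is 6.

No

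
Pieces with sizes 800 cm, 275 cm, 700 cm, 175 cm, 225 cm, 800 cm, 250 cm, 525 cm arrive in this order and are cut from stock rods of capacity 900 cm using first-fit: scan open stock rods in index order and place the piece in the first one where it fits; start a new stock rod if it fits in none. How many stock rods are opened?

5

  800 → stock rod 1 (new)  [load 800/900]
  275 → stock rod 2 (new)  [load 275/900]
  700 → stock rod 3 (new)  [load 700/900]
  175 → stock rod 2  [load 450/900]
  225 → stock rod 2  [load 675/900]
  800 → stock rod 4 (new)  [load 800/900]
  250 → stock rod 5 (new)  [load 250/900]
  525 → stock rod 5  [load 775/900]
5 stock rods opened.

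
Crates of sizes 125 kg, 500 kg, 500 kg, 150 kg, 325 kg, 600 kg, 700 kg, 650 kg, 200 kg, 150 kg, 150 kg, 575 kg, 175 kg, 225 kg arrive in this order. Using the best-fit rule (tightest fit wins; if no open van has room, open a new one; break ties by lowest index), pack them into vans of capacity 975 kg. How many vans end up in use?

6

  125 → van 1 (new)  [load 125/975]
  500 → van 1  [load 625/975]
  500 → van 2 (new)  [load 500/975]
  150 → van 1  [load 775/975]
  325 → van 2  [load 825/975]
  600 → van 3 (new)  [load 600/975]
  700 → van 4 (new)  [load 700/975]
  650 → van 5 (new)  [load 650/975]
  200 → van 1  [load 975/975]
  150 → van 2  [load 975/975]
  150 → van 4  [load 850/975]
  575 → van 6 (new)  [load 575/975]
  175 → van 5  [load 825/975]
  225 → van 3  [load 825/975]
6 vans opened.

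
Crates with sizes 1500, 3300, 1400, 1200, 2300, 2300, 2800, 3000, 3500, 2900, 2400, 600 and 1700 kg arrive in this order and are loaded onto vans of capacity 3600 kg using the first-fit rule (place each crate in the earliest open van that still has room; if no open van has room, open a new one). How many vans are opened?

  1500 → van 1 (new)  [load 1500/3600]
  3300 → van 2 (new)  [load 3300/3600]
  1400 → van 1  [load 2900/3600]
  1200 → van 3 (new)  [load 1200/3600]
  2300 → van 3  [load 3500/3600]
  2300 → van 4 (new)  [load 2300/3600]
  2800 → van 5 (new)  [load 2800/3600]
  3000 → van 6 (new)  [load 3000/3600]
  3500 → van 7 (new)  [load 3500/3600]
  2900 → van 8 (new)  [load 2900/3600]
  2400 → van 9 (new)  [load 2400/3600]
  600 → van 1  [load 3500/3600]
  1700 → van 10 (new)  [load 1700/3600]
10 vans opened.

10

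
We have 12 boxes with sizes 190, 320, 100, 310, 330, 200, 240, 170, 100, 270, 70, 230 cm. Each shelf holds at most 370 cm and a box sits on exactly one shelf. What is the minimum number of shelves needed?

8

Total = 330 + 320 + 310 + 270 + 240 + 230 + 200 + 190 + 170 + 100 + 100 + 70 = 2530 cm.
Lower bound: ⌈2530/370⌉ = 7 shelves.
Also, 8 boxes each exceed 185 cm, and no two of those can share a shelf, so at least 8 shelves are needed.
A packing using 8 shelves:
  shelf 1: 330 = 330
  shelf 2: 320 = 320
  shelf 3: 310 = 310
  shelf 4: 270 + 100 = 370
  shelf 5: 240 + 100 = 340
  shelf 6: 230 + 70 = 300
  shelf 7: 200 + 170 = 370
  shelf 8: 190 = 190
This matches the lower bound, so 8 is optimal.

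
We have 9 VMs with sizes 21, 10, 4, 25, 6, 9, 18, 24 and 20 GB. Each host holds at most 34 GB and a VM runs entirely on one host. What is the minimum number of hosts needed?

5

Total = 25 + 24 + 21 + 20 + 18 + 10 + 9 + 6 + 4 = 137 GB.
Lower bound: ⌈137/34⌉ = 5 hosts.
A packing using 5 hosts:
  host 1: 25 + 9 = 34
  host 2: 24 + 10 = 34
  host 3: 21 + 6 + 4 = 31
  host 4: 20 = 20
  host 5: 18 = 18
This matches the lower bound, so 5 is optimal.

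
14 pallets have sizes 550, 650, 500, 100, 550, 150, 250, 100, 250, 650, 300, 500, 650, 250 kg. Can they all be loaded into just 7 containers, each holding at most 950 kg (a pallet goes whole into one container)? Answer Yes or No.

Yes

A valid assignment using 7 containers:
  container 1: 650 + 300 = 950
  container 2: 650 + 250 = 900
  container 3: 650 + 250 = 900
  container 4: 550 + 250 + 150 = 950
  container 5: 550 + 100 + 100 = 750
  container 6: 500 = 500
  container 7: 500 = 500
Every load is within 950 kg, so 7 containers suffice.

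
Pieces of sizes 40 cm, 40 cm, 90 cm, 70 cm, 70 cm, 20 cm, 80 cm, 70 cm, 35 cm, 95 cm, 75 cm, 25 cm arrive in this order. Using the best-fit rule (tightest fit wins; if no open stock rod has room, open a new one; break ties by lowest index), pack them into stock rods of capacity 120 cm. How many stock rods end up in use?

8

  40 → stock rod 1 (new)  [load 40/120]
  40 → stock rod 1  [load 80/120]
  90 → stock rod 2 (new)  [load 90/120]
  70 → stock rod 3 (new)  [load 70/120]
  70 → stock rod 4 (new)  [load 70/120]
  20 → stock rod 2  [load 110/120]
  80 → stock rod 5 (new)  [load 80/120]
  70 → stock rod 6 (new)  [load 70/120]
  35 → stock rod 1  [load 115/120]
  95 → stock rod 7 (new)  [load 95/120]
  75 → stock rod 8 (new)  [load 75/120]
  25 → stock rod 7  [load 120/120]
8 stock rods opened.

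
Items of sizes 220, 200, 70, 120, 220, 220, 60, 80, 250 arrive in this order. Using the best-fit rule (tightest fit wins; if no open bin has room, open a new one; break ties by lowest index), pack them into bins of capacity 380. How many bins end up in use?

  220 → bin 1 (new)  [load 220/380]
  200 → bin 2 (new)  [load 200/380]
  70 → bin 1  [load 290/380]
  120 → bin 2  [load 320/380]
  220 → bin 3 (new)  [load 220/380]
  220 → bin 4 (new)  [load 220/380]
  60 → bin 2  [load 380/380]
  80 → bin 1  [load 370/380]
  250 → bin 5 (new)  [load 250/380]
5 bins opened.

5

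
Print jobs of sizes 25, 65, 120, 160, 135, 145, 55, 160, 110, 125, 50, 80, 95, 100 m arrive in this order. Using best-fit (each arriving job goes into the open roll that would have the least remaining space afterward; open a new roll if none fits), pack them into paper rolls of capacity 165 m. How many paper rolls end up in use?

  25 → roll 1 (new)  [load 25/165]
  65 → roll 1  [load 90/165]
  120 → roll 2 (new)  [load 120/165]
  160 → roll 3 (new)  [load 160/165]
  135 → roll 4 (new)  [load 135/165]
  145 → roll 5 (new)  [load 145/165]
  55 → roll 1  [load 145/165]
  160 → roll 6 (new)  [load 160/165]
  110 → roll 7 (new)  [load 110/165]
  125 → roll 8 (new)  [load 125/165]
  50 → roll 7  [load 160/165]
  80 → roll 9 (new)  [load 80/165]
  95 → roll 10 (new)  [load 95/165]
  100 → roll 11 (new)  [load 100/165]
11 paper rolls opened.

11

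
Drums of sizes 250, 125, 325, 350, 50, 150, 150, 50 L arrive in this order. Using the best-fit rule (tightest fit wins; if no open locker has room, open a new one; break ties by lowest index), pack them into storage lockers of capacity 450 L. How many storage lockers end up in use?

4

  250 → locker 1 (new)  [load 250/450]
  125 → locker 1  [load 375/450]
  325 → locker 2 (new)  [load 325/450]
  350 → locker 3 (new)  [load 350/450]
  50 → locker 1  [load 425/450]
  150 → locker 4 (new)  [load 150/450]
  150 → locker 4  [load 300/450]
  50 → locker 3  [load 400/450]
4 storage lockers opened.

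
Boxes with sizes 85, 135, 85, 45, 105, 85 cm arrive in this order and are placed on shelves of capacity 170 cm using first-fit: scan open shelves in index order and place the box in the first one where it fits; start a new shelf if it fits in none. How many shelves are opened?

  85 → shelf 1 (new)  [load 85/170]
  135 → shelf 2 (new)  [load 135/170]
  85 → shelf 1  [load 170/170]
  45 → shelf 3 (new)  [load 45/170]
  105 → shelf 3  [load 150/170]
  85 → shelf 4 (new)  [load 85/170]
4 shelves opened.

4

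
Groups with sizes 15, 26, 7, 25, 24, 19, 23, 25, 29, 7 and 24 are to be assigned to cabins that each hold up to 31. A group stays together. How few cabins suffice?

Total = 29 + 26 + 25 + 25 + 24 + 24 + 23 + 19 + 15 + 7 + 7 = 224.
Lower bound: ⌈224/31⌉ = 8 cabins.
A packing using 9 cabins:
  cabin 1: 29 = 29
  cabin 2: 26 = 26
  cabin 3: 25 = 25
  cabin 4: 25 = 25
  cabin 5: 24 + 7 = 31
  cabin 6: 24 + 7 = 31
  cabin 7: 23 = 23
  cabin 8: 19 = 19
  cabin 9: 15 = 15
No arrangement into 8 cabins stays within capacity, so 9 is optimal.

9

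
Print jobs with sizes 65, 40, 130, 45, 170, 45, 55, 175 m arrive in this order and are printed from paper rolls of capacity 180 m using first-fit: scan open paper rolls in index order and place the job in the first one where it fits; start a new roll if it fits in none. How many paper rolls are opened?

5

  65 → roll 1 (new)  [load 65/180]
  40 → roll 1  [load 105/180]
  130 → roll 2 (new)  [load 130/180]
  45 → roll 1  [load 150/180]
  170 → roll 3 (new)  [load 170/180]
  45 → roll 2  [load 175/180]
  55 → roll 4 (new)  [load 55/180]
  175 → roll 5 (new)  [load 175/180]
5 paper rolls opened.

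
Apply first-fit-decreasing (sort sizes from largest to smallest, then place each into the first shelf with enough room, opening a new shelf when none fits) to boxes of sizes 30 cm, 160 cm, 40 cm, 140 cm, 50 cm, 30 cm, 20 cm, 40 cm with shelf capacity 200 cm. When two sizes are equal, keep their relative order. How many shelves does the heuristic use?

3

Sorted descending: 160, 140, 50, 40, 40, 30, 30, 20.
  160 → shelf 1 (new)  [load 160/200]
  140 → shelf 2 (new)  [load 140/200]
  50 → shelf 2  [load 190/200]
  40 → shelf 1  [load 200/200]
  40 → shelf 3 (new)  [load 40/200]
  30 → shelf 3  [load 70/200]
  30 → shelf 3  [load 100/200]
  20 → shelf 3  [load 120/200]
3 shelves opened.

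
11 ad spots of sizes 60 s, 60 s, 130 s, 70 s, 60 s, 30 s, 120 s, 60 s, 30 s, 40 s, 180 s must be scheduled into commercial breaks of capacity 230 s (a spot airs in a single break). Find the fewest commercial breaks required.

4

Total = 180 + 130 + 120 + 70 + 60 + 60 + 60 + 60 + 40 + 30 + 30 = 840 s.
Lower bound: ⌈840/230⌉ = 4 commercial breaks.
A packing using 4 commercial breaks:
  break 1: 180 + 40 = 220
  break 2: 130 + 70 + 30 = 230
  break 3: 120 + 60 + 30 = 210
  break 4: 60 + 60 + 60 = 180
This matches the lower bound, so 4 is optimal.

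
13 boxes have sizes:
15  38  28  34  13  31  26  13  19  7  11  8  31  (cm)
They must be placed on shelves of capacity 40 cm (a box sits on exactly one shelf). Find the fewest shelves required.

8

Total = 38 + 34 + 31 + 31 + 28 + 26 + 19 + 15 + 13 + 13 + 11 + 8 + 7 = 274 cm.
Lower bound: ⌈274/40⌉ = 7 shelves.
A packing using 8 shelves:
  shelf 1: 38 = 38
  shelf 2: 34 = 34
  shelf 3: 31 + 8 = 39
  shelf 4: 31 + 7 = 38
  shelf 5: 28 + 11 = 39
  shelf 6: 26 + 13 = 39
  shelf 7: 19 + 15 = 34
  shelf 8: 13 = 13
No arrangement into 7 shelves stays within capacity, so 8 is optimal.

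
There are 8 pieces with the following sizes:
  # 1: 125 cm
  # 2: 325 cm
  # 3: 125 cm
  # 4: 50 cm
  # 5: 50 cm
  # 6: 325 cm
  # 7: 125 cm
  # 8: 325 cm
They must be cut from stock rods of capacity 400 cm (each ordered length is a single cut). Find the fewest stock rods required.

4

Total = 325 + 325 + 325 + 125 + 125 + 125 + 50 + 50 = 1450 cm.
Lower bound: ⌈1450/400⌉ = 4 stock rods.
A packing using 4 stock rods:
  stock rod 1: 325 + 50 = 375
  stock rod 2: 325 + 50 = 375
  stock rod 3: 325 = 325
  stock rod 4: 125 + 125 + 125 = 375
This matches the lower bound, so 4 is optimal.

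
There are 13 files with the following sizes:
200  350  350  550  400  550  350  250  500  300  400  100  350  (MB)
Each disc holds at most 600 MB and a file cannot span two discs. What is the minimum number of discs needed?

Total = 550 + 550 + 500 + 400 + 400 + 350 + 350 + 350 + 350 + 300 + 250 + 200 + 100 = 4650 MB.
Lower bound: ⌈4650/600⌉ = 8 discs.
Also, 9 files each exceed 300 MB, and no two of those can share a disc, so at least 9 discs are needed.
A packing using 10 discs:
  disc 1: 550 = 550
  disc 2: 550 = 550
  disc 3: 500 + 100 = 600
  disc 4: 400 + 200 = 600
  disc 5: 400 = 400
  disc 6: 350 + 250 = 600
  disc 7: 350 = 350
  disc 8: 350 = 350
  disc 9: 350 = 350
  disc 10: 300 = 300
No arrangement into 9 discs stays within capacity, so 10 is optimal.

10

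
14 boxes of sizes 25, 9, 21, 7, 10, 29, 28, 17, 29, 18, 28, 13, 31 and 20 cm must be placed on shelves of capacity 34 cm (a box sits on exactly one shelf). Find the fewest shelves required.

Total = 31 + 29 + 29 + 28 + 28 + 25 + 21 + 20 + 18 + 17 + 13 + 10 + 9 + 7 = 285 cm.
Lower bound: ⌈285/34⌉ = 9 shelves.
A packing using 10 shelves:
  shelf 1: 31 = 31
  shelf 2: 29 = 29
  shelf 3: 29 = 29
  shelf 4: 28 = 28
  shelf 5: 28 = 28
  shelf 6: 25 + 9 = 34
  shelf 7: 21 + 13 = 34
  shelf 8: 20 + 10 = 30
  shelf 9: 18 + 7 = 25
  shelf 10: 17 = 17
No arrangement into 9 shelves stays within capacity, so 10 is optimal.

10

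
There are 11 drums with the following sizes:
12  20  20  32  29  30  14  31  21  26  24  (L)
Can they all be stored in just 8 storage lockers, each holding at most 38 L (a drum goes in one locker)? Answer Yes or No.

Total = 259 L; ⌈259/38⌉ = 7.
9 drums each exceed half the capacity and cannot share a locker, forcing at least 9 storage lockers.
At least 9 storage lockers are required, but only 8 are allowed.

No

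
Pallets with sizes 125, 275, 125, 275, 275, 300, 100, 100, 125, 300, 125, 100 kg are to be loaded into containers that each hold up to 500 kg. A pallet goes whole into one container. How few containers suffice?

Total = 300 + 300 + 275 + 275 + 275 + 125 + 125 + 125 + 125 + 100 + 100 + 100 = 2225 kg.
Lower bound: ⌈2225/500⌉ = 5 containers.
A packing using 5 containers:
  container 1: 300 + 125 = 425
  container 2: 300 + 125 = 425
  container 3: 275 + 125 + 100 = 500
  container 4: 275 + 125 + 100 = 500
  container 5: 275 + 100 = 375
This matches the lower bound, so 5 is optimal.

5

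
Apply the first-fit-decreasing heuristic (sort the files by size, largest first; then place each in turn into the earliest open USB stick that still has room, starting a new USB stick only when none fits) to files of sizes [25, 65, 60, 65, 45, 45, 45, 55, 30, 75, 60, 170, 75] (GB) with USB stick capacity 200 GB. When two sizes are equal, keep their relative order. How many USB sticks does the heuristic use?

Sorted descending: 170, 75, 75, 65, 65, 60, 60, 55, 45, 45, 45, 30, 25.
  170 → USB stick 1 (new)  [load 170/200]
  75 → USB stick 2 (new)  [load 75/200]
  75 → USB stick 2  [load 150/200]
  65 → USB stick 3 (new)  [load 65/200]
  65 → USB stick 3  [load 130/200]
  60 → USB stick 3  [load 190/200]
  60 → USB stick 4 (new)  [load 60/200]
  55 → USB stick 4  [load 115/200]
  45 → USB stick 2  [load 195/200]
  45 → USB stick 4  [load 160/200]
  45 → USB stick 5 (new)  [load 45/200]
  30 → USB stick 1  [load 200/200]
  25 → USB stick 4  [load 185/200]
5 USB sticks opened.

5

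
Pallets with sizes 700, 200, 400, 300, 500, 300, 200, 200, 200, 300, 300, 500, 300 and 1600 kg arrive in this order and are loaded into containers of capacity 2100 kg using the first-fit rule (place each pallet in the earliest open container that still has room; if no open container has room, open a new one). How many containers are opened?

  700 → container 1 (new)  [load 700/2100]
  200 → container 1  [load 900/2100]
  400 → container 1  [load 1300/2100]
  300 → container 1  [load 1600/2100]
  500 → container 1  [load 2100/2100]
  300 → container 2 (new)  [load 300/2100]
  200 → container 2  [load 500/2100]
  200 → container 2  [load 700/2100]
  200 → container 2  [load 900/2100]
  300 → container 2  [load 1200/2100]
  300 → container 2  [load 1500/2100]
  500 → container 2  [load 2000/2100]
  300 → container 3 (new)  [load 300/2100]
  1600 → container 3  [load 1900/2100]
3 containers opened.

3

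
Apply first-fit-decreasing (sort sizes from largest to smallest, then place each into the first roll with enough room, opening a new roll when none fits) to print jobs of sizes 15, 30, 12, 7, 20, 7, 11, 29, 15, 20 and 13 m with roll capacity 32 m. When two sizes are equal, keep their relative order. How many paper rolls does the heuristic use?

6

Sorted descending: 30, 29, 20, 20, 15, 15, 13, 12, 11, 7, 7.
  30 → roll 1 (new)  [load 30/32]
  29 → roll 2 (new)  [load 29/32]
  20 → roll 3 (new)  [load 20/32]
  20 → roll 4 (new)  [load 20/32]
  15 → roll 5 (new)  [load 15/32]
  15 → roll 5  [load 30/32]
  13 → roll 6 (new)  [load 13/32]
  12 → roll 3  [load 32/32]
  11 → roll 4  [load 31/32]
  7 → roll 6  [load 20/32]
  7 → roll 6  [load 27/32]
6 paper rolls opened.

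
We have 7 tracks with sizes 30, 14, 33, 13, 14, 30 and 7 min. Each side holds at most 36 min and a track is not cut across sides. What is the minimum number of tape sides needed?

Total = 33 + 30 + 30 + 14 + 14 + 13 + 7 = 141 min.
Lower bound: ⌈141/36⌉ = 4 tape sides.
A packing using 5 tape sides:
  side 1: 33 = 33
  side 2: 30 = 30
  side 3: 30 = 30
  side 4: 14 + 14 + 7 = 35
  side 5: 13 = 13
No arrangement into 4 tape sides stays within capacity, so 5 is optimal.

5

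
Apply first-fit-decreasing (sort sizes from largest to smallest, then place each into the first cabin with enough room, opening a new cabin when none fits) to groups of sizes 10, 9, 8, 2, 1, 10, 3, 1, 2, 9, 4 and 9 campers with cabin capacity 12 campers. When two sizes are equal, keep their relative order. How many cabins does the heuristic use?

6

Sorted descending: 10, 10, 9, 9, 9, 8, 4, 3, 2, 2, 1, 1.
  10 → cabin 1 (new)  [load 10/12]
  10 → cabin 2 (new)  [load 10/12]
  9 → cabin 3 (new)  [load 9/12]
  9 → cabin 4 (new)  [load 9/12]
  9 → cabin 5 (new)  [load 9/12]
  8 → cabin 6 (new)  [load 8/12]
  4 → cabin 6  [load 12/12]
  3 → cabin 3  [load 12/12]
  2 → cabin 1  [load 12/12]
  2 → cabin 2  [load 12/12]
  1 → cabin 4  [load 10/12]
  1 → cabin 4  [load 11/12]
6 cabins opened.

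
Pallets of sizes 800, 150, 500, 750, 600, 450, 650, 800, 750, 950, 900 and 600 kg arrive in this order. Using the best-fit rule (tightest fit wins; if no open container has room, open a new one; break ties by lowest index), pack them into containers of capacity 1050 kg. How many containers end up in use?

  800 → container 1 (new)  [load 800/1050]
  150 → container 1  [load 950/1050]
  500 → container 2 (new)  [load 500/1050]
  750 → container 3 (new)  [load 750/1050]
  600 → container 4 (new)  [load 600/1050]
  450 → container 4  [load 1050/1050]
  650 → container 5 (new)  [load 650/1050]
  800 → container 6 (new)  [load 800/1050]
  750 → container 7 (new)  [load 750/1050]
  950 → container 8 (new)  [load 950/1050]
  900 → container 9 (new)  [load 900/1050]
  600 → container 10 (new)  [load 600/1050]
10 containers opened.

10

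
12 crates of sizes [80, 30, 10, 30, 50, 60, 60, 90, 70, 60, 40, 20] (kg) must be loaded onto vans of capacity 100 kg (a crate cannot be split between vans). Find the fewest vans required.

Total = 90 + 80 + 70 + 60 + 60 + 60 + 50 + 40 + 30 + 30 + 20 + 10 = 600 kg.
Lower bound: ⌈600/100⌉ = 6 vans.
A packing using 7 vans:
  van 1: 90 + 10 = 100
  van 2: 80 + 20 = 100
  van 3: 70 + 30 = 100
  van 4: 60 + 40 = 100
  van 5: 60 + 30 = 90
  van 6: 60 = 60
  van 7: 50 = 50
No arrangement into 6 vans stays within capacity, so 7 is optimal.

7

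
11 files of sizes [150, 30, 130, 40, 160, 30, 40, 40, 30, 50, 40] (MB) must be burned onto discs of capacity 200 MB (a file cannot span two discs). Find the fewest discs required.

Total = 160 + 150 + 130 + 50 + 40 + 40 + 40 + 40 + 30 + 30 + 30 = 740 MB.
Lower bound: ⌈740/200⌉ = 4 discs.
A packing using 4 discs:
  disc 1: 160 + 40 = 200
  disc 2: 150 + 50 = 200
  disc 3: 130 + 40 + 30 = 200
  disc 4: 40 + 40 + 30 + 30 = 140
This matches the lower bound, so 4 is optimal.

4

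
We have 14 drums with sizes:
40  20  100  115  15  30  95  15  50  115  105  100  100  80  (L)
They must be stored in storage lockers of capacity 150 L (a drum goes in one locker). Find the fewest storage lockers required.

8

Total = 115 + 115 + 105 + 100 + 100 + 100 + 95 + 80 + 50 + 40 + 30 + 20 + 15 + 15 = 980 L.
Lower bound: ⌈980/150⌉ = 7 storage lockers.
Also, 8 drums each exceed 75 L, and no two of those can share a locker, so at least 8 storage lockers are needed.
A packing using 8 storage lockers:
  locker 1: 115 + 30 = 145
  locker 2: 115 + 20 + 15 = 150
  locker 3: 105 + 40 = 145
  locker 4: 100 + 50 = 150
  locker 5: 100 + 15 = 115
  locker 6: 100 = 100
  locker 7: 95 = 95
  locker 8: 80 = 80
This matches the lower bound, so 8 is optimal.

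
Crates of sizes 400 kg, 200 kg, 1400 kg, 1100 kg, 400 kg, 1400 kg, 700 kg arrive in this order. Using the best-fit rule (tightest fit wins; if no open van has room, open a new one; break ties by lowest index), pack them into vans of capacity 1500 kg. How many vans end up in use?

  400 → van 1 (new)  [load 400/1500]
  200 → van 1  [load 600/1500]
  1400 → van 2 (new)  [load 1400/1500]
  1100 → van 3 (new)  [load 1100/1500]
  400 → van 3  [load 1500/1500]
  1400 → van 4 (new)  [load 1400/1500]
  700 → van 1  [load 1300/1500]
4 vans opened.

4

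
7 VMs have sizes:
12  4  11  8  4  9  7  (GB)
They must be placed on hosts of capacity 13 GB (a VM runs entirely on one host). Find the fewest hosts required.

5

Total = 12 + 11 + 9 + 8 + 7 + 4 + 4 = 55 GB.
Lower bound: ⌈55/13⌉ = 5 hosts.
A packing using 5 hosts:
  host 1: 12 = 12
  host 2: 11 = 11
  host 3: 9 + 4 = 13
  host 4: 8 + 4 = 12
  host 5: 7 = 7
This matches the lower bound, so 5 is optimal.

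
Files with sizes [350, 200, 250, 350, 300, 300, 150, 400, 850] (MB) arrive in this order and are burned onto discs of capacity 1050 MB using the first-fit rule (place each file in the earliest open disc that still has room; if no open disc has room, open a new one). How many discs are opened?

4

  350 → disc 1 (new)  [load 350/1050]
  200 → disc 1  [load 550/1050]
  250 → disc 1  [load 800/1050]
  350 → disc 2 (new)  [load 350/1050]
  300 → disc 2  [load 650/1050]
  300 → disc 2  [load 950/1050]
  150 → disc 1  [load 950/1050]
  400 → disc 3 (new)  [load 400/1050]
  850 → disc 4 (new)  [load 850/1050]
4 discs opened.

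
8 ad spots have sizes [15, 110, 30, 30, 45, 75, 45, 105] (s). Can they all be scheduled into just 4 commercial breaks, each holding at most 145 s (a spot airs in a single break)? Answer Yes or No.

A valid assignment using 4 commercial breaks:
  break 1: 110 + 30 = 140
  break 2: 105 + 30 = 135
  break 3: 75 + 45 + 15 = 135
  break 4: 45 = 45
Every load is within 145 s, so 4 commercial breaks suffice.

Yes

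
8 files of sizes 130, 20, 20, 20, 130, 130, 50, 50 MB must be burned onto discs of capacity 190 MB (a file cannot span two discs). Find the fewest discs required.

3

Total = 130 + 130 + 130 + 50 + 50 + 20 + 20 + 20 = 550 MB.
Lower bound: ⌈550/190⌉ = 3 discs.
A packing using 3 discs:
  disc 1: 130 + 50 = 180
  disc 2: 130 + 50 = 180
  disc 3: 130 + 20 + 20 + 20 = 190
This matches the lower bound, so 3 is optimal.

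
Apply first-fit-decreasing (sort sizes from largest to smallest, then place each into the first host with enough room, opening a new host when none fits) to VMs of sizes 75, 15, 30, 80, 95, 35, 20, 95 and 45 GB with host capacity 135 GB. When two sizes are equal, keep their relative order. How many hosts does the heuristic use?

4

Sorted descending: 95, 95, 80, 75, 45, 35, 30, 20, 15.
  95 → host 1 (new)  [load 95/135]
  95 → host 2 (new)  [load 95/135]
  80 → host 3 (new)  [load 80/135]
  75 → host 4 (new)  [load 75/135]
  45 → host 3  [load 125/135]
  35 → host 1  [load 130/135]
  30 → host 2  [load 125/135]
  20 → host 4  [load 95/135]
  15 → host 4  [load 110/135]
4 hosts opened.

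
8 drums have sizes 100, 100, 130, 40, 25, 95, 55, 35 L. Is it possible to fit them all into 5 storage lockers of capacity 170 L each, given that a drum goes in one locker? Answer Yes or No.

Yes

A valid assignment using 4 storage lockers:
  locker 1: 130 + 40 = 170
  locker 2: 100 + 55 = 155
  locker 3: 100 + 35 + 25 = 160
  locker 4: 95 = 95
That uses only 4 ≤ 5, so 5 storage lockers are enough.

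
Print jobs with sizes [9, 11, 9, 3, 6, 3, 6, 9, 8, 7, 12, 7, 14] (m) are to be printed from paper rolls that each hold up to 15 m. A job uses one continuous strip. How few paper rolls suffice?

8

Total = 14 + 12 + 11 + 9 + 9 + 9 + 8 + 7 + 7 + 6 + 6 + 3 + 3 = 104 m.
Lower bound: ⌈104/15⌉ = 7 paper rolls.
A packing using 8 paper rolls:
  roll 1: 14 = 14
  roll 2: 12 + 3 = 15
  roll 3: 11 + 3 = 14
  roll 4: 9 + 6 = 15
  roll 5: 9 + 6 = 15
  roll 6: 9 = 9
  roll 7: 8 + 7 = 15
  roll 8: 7 = 7
No arrangement into 7 paper rolls stays within capacity, so 8 is optimal.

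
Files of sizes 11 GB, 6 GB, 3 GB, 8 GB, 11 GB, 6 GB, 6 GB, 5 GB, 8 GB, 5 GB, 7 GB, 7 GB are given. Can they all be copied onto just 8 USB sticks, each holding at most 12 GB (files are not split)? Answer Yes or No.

Yes

A valid assignment using 8 USB sticks:
  USB stick 1: 11 = 11
  USB stick 2: 11 = 11
  USB stick 3: 8 + 3 = 11
  USB stick 4: 8 = 8
  USB stick 5: 7 + 5 = 12
  USB stick 6: 7 + 5 = 12
  USB stick 7: 6 + 6 = 12
  USB stick 8: 6 = 6
Every load is within 12 GB, so 8 USB sticks suffice.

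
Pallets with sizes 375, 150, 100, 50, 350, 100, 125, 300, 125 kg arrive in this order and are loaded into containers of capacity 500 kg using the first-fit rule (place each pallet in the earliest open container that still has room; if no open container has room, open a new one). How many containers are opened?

  375 → container 1 (new)  [load 375/500]
  150 → container 2 (new)  [load 150/500]
  100 → container 1  [load 475/500]
  50 → container 2  [load 200/500]
  350 → container 3 (new)  [load 350/500]
  100 → container 2  [load 300/500]
  125 → container 2  [load 425/500]
  300 → container 4 (new)  [load 300/500]
  125 → container 3  [load 475/500]
4 containers opened.

4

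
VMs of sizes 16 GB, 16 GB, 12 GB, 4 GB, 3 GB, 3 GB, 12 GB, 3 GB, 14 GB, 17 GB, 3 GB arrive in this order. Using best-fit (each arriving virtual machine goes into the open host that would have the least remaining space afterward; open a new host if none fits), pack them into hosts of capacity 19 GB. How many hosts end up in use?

  16 → host 1 (new)  [load 16/19]
  16 → host 2 (new)  [load 16/19]
  12 → host 3 (new)  [load 12/19]
  4 → host 3  [load 16/19]
  3 → host 1  [load 19/19]
  3 → host 2  [load 19/19]
  12 → host 4 (new)  [load 12/19]
  3 → host 3  [load 19/19]
  14 → host 5 (new)  [load 14/19]
  17 → host 6 (new)  [load 17/19]
  3 → host 5  [load 17/19]
6 hosts opened.

6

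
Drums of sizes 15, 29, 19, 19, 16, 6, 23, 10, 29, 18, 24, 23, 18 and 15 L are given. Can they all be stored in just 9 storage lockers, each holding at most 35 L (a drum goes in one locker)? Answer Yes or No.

Yes

A valid assignment using 9 storage lockers:
  locker 1: 29 + 6 = 35
  locker 2: 29 = 29
  locker 3: 24 + 10 = 34
  locker 4: 23 = 23
  locker 5: 23 = 23
  locker 6: 19 + 16 = 35
  locker 7: 19 + 15 = 34
  locker 8: 18 + 15 = 33
  locker 9: 18 = 18
Every load is within 35 L, so 9 storage lockers suffice.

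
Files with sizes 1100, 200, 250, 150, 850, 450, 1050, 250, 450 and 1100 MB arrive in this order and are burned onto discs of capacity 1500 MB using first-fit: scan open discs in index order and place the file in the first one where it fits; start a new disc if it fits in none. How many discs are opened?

  1100 → disc 1 (new)  [load 1100/1500]
  200 → disc 1  [load 1300/1500]
  250 → disc 2 (new)  [load 250/1500]
  150 → disc 1  [load 1450/1500]
  850 → disc 2  [load 1100/1500]
  450 → disc 3 (new)  [load 450/1500]
  1050 → disc 3  [load 1500/1500]
  250 → disc 2  [load 1350/1500]
  450 → disc 4 (new)  [load 450/1500]
  1100 → disc 5 (new)  [load 1100/1500]
5 discs opened.

5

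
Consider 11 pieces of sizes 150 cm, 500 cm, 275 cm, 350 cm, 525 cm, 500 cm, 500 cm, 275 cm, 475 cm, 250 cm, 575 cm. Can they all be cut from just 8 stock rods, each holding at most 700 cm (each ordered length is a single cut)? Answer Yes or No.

A valid assignment using 8 stock rods:
  stock rod 1: 575 = 575
  stock rod 2: 525 + 150 = 675
  stock rod 3: 500 = 500
  stock rod 4: 500 = 500
  stock rod 5: 500 = 500
  stock rod 6: 475 = 475
  stock rod 7: 350 + 275 = 625
  stock rod 8: 275 + 250 = 525
Every load is within 700 cm, so 8 stock rods suffice.

Yes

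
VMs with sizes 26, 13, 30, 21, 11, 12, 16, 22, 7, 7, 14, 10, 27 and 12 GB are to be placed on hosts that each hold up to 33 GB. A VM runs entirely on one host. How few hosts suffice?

Total = 30 + 27 + 26 + 22 + 21 + 16 + 14 + 13 + 12 + 12 + 11 + 10 + 7 + 7 = 228 GB.
Lower bound: ⌈228/33⌉ = 7 hosts.
A packing using 8 hosts:
  host 1: 30 = 30
  host 2: 27 = 27
  host 3: 26 + 7 = 33
  host 4: 22 + 11 = 33
  host 5: 21 + 12 = 33
  host 6: 16 + 14 = 30
  host 7: 13 + 12 + 7 = 32
  host 8: 10 = 10
No arrangement into 7 hosts stays within capacity, so 8 is optimal.

8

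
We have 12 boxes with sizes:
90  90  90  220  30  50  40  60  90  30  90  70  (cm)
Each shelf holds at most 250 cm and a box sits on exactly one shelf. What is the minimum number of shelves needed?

4

Total = 220 + 90 + 90 + 90 + 90 + 90 + 70 + 60 + 50 + 40 + 30 + 30 = 950 cm.
Lower bound: ⌈950/250⌉ = 4 shelves.
A packing using 4 shelves:
  shelf 1: 220 + 30 = 250
  shelf 2: 90 + 90 + 70 = 250
  shelf 3: 90 + 90 + 60 = 240
  shelf 4: 90 + 50 + 40 + 30 = 210
This matches the lower bound, so 4 is optimal.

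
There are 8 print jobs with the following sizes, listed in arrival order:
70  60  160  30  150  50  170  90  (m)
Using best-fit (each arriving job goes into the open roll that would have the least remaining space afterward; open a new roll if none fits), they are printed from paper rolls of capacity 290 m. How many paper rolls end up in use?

  70 → roll 1 (new)  [load 70/290]
  60 → roll 1  [load 130/290]
  160 → roll 1  [load 290/290]
  30 → roll 2 (new)  [load 30/290]
  150 → roll 2  [load 180/290]
  50 → roll 2  [load 230/290]
  170 → roll 3 (new)  [load 170/290]
  90 → roll 3  [load 260/290]
3 paper rolls opened.

3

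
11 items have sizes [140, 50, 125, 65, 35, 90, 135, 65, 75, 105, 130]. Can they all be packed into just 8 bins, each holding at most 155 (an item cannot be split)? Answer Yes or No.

Yes

A valid assignment using 8 bins:
  bin 1: 140 = 140
  bin 2: 135 = 135
  bin 3: 130 = 130
  bin 4: 125 = 125
  bin 5: 105 + 50 = 155
  bin 6: 90 + 65 = 155
  bin 7: 75 + 65 = 140
  bin 8: 35 = 35
Every load is within 155, so 8 bins suffice.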